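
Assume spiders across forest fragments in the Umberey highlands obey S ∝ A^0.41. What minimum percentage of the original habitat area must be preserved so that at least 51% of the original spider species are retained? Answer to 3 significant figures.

19.4%

Need (A_new/A_old)^0.41 = 0.51, so A_new/A_old = 0.51^(1/0.41) = 0.51^2.439
ln(A_new/A_old) = ln 0.51 / 0.41 = -0.6733 / 0.41 = -1.6423
A_new/A_old = e^-1.6423 ≈ 0.1935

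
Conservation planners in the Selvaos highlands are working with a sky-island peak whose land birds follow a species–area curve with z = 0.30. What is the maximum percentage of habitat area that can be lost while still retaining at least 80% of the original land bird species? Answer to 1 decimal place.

52.5%

Need (A_new/A_old)^0.3 = 0.8, so A_new/A_old = 0.8^(1/0.3) = 0.8^3.333
ln(A_new/A_old) = ln 0.8 / 0.3 = -0.2231 / 0.3 = -0.7438
A_new/A_old = e^-0.7438 ≈ 0.4753
Fraction that can be lost = 1 − 0.4753 = 0.5247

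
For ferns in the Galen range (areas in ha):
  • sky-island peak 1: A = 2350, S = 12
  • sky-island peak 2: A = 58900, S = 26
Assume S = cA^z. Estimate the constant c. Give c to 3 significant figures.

z = ln(S₂/S₁) / ln(A₂/A₁) = ln(26/12) / ln(58900/2350) = 0.7732 / 3.2214 = 0.2400
c = S₁ / A₁^z = 12 / 2350^0.2400 = 12 / 6.443 = 1.862

1.86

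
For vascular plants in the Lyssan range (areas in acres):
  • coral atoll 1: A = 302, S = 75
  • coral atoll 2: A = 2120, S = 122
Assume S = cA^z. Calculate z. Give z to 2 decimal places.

Taking logs: ln S = ln c + z ln A, so z = (ln S₂ − ln S₁)/(ln A₂ − ln A₁).
z = ln(122/75) / ln(2120/302) = ln(1.627) / ln(7.02) = 0.4865 / 1.9487 = 0.2497

0.25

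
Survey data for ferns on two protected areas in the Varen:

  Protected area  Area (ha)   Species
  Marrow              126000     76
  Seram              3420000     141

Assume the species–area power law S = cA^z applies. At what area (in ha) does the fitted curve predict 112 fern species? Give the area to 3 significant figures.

z = ln(141/76) / ln(3420000/126000) = 0.6180 / 3.3011 = 0.1872
c = 76 / 126000^0.1872 = 76 / 9.013 = 8.432
A = (112/8.432)^(1/0.1872) ⇒ ln A = ln(13.28)/0.1872 = 13.8152
A = e^13.8152 ≈ 999729 ha

1000000 ha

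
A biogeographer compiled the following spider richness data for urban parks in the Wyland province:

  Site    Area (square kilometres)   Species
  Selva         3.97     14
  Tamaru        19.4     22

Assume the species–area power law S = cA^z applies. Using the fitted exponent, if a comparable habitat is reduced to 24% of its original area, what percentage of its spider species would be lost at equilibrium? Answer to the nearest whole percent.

33%

z = ln(22/14) / ln(19.4/3.97) = 0.4520 / 1.5865 = 0.2849
S_new/S_old = (A_new/A_old)^z = 0.24^0.2849 = exp(0.2849 × -1.4271) = 0.6659
Fraction lost = 1 − 0.6659 = 0.3341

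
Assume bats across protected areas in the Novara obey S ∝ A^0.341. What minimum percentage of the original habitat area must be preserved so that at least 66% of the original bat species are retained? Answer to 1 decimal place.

29.6%

Need (A_new/A_old)^0.341 = 0.66, so A_new/A_old = 0.66^(1/0.341) = 0.66^2.933
ln(A_new/A_old) = ln 0.66 / 0.341 = -0.4155 / 0.341 = -1.2185
A_new/A_old = e^-1.2185 ≈ 0.2957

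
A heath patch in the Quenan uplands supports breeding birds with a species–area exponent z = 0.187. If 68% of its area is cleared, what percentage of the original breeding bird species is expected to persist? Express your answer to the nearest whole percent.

S_new/S_old = (A_new/A_old)^z = 0.32^0.187
= exp(0.187 × ln 0.32) = exp(0.187 × -1.1394) = exp(-0.2131) ≈ 0.8081

81%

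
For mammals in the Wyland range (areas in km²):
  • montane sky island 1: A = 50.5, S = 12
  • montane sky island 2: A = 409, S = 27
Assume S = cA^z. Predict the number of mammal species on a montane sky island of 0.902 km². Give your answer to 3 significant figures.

z = ln(27/12) / ln(409/50.5) = 0.8109 / 2.0917 = 0.3877
c = 12 / 50.5^0.3877 = 12 / 4.574 = 2.623
S₃ = 2.623 × 0.902^0.3877 = 2.623 × 0.9608 ≈ 2.52

2.52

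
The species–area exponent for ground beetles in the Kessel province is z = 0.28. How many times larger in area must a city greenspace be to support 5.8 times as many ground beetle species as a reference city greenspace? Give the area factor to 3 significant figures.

533

(A₂/A₁)^0.28 = 5.8, so A₂/A₁ = 5.8^(1/0.28) = 5.8^3.571
ln(A₂/A₁) = ln 5.8 / 0.28 = 1.7579 / 0.28 = 6.2781
A₂/A₁ = e^6.2781 ≈ 532.8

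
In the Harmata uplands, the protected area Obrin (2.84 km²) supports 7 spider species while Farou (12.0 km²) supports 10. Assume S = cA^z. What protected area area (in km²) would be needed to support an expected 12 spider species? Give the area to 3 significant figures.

z = ln(10/7) / ln(12/2.84) = 0.3567 / 1.4411 = 0.2475
c = 7 / 2.84^0.2475 = 7 / 1.295 = 5.406
A = (12/5.406)^(1/0.2475) ⇒ ln A = ln(2.22)/0.2475 = 3.2216
A = e^3.2216 ≈ 25.07 km²

25.1 km²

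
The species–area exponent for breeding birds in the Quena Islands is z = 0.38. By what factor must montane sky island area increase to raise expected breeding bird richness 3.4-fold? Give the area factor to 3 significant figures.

(A₂/A₁)^0.38 = 3.4, so A₂/A₁ = 3.4^(1/0.38) = 3.4^2.632
ln(A₂/A₁) = ln 3.4 / 0.38 = 1.2238 / 0.38 = 3.2205
A₂/A₁ = e^3.2205 ≈ 25.04

25.0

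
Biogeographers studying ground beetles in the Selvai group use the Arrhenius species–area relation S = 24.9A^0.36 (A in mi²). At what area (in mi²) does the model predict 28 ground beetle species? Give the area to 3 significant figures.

28 = 24.9 × A^0.36  ⇒  A^0.36 = 28/24.9 = 1.124
ln A = ln(1.124) / 0.36 = 0.1173 / 0.36 = 0.3259
A = e^0.3259 ≈ 1.385 mi²

1.39 mi²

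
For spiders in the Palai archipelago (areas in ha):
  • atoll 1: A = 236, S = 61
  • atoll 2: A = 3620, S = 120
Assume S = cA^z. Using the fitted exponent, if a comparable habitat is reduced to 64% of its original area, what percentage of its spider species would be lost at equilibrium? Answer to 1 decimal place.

10.5%

z = ln(120/61) / ln(3620/236) = 0.6766 / 2.7304 = 0.2478
S_new/S_old = (A_new/A_old)^z = 0.64^0.2478 = exp(0.2478 × -0.4463) = 0.8953
Fraction lost = 1 − 0.8953 = 0.1047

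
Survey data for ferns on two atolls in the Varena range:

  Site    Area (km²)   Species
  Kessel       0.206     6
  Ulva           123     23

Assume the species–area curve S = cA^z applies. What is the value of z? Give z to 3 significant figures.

Taking logs: ln S = ln c + z ln A, so z = (ln S₂ − ln S₁)/(ln A₂ − ln A₁).
z = ln(23/6) / ln(123/0.206) = ln(3.833) / ln(597.1) = 1.3437 / 6.3921 = 0.2102

0.210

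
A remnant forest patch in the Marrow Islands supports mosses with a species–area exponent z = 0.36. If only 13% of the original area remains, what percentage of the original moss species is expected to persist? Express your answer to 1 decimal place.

48.0%

S_new/S_old = (A_new/A_old)^z = 0.13^0.36
= exp(0.36 × ln 0.13) = exp(0.36 × -2.0402) = exp(-0.7345) ≈ 0.4798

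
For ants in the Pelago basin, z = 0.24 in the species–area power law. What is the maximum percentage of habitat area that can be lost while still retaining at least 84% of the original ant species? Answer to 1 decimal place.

Need (A_new/A_old)^0.24 = 0.84, so A_new/A_old = 0.84^(1/0.24) = 0.84^4.167
ln(A_new/A_old) = ln 0.84 / 0.24 = -0.1744 / 0.24 = -0.7265
A_new/A_old = e^-0.7265 ≈ 0.4836
Fraction that can be lost = 1 − 0.4836 = 0.5164

51.6%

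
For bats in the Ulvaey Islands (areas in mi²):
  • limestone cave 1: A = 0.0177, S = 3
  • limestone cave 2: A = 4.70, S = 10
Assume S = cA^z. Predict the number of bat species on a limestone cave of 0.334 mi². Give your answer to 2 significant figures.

5.7

z = ln(10/3) / ln(4.7/0.0177) = 1.2040 / 5.5818 = 0.2157
c = 3 / 0.0177^0.2157 = 3 / 0.4189 = 7.162
S₃ = 7.162 × 0.334^0.2157 = 7.162 × 0.7894 ≈ 5.653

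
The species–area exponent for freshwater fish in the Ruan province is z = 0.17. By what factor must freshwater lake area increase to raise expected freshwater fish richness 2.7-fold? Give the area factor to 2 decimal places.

344.69

(A₂/A₁)^0.17 = 2.7, so A₂/A₁ = 2.7^(1/0.17) = 2.7^5.882
ln(A₂/A₁) = ln 2.7 / 0.17 = 0.9933 / 0.17 = 5.8427
A₂/A₁ = e^5.8427 ≈ 344.7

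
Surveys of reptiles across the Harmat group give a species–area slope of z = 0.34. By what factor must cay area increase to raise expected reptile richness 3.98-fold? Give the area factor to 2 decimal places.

58.12

(A₂/A₁)^0.34 = 3.98, so A₂/A₁ = 3.98^(1/0.34) = 3.98^2.941
ln(A₂/A₁) = ln 3.98 / 0.34 = 1.3813 / 0.34 = 4.0626
A₂/A₁ = e^4.0626 ≈ 58.12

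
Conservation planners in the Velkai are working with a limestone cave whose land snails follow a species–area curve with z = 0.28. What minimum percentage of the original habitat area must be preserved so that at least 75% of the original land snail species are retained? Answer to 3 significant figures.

35.8%

Need (A_new/A_old)^0.28 = 0.75, so A_new/A_old = 0.75^(1/0.28) = 0.75^3.571
ln(A_new/A_old) = ln 0.75 / 0.28 = -0.2877 / 0.28 = -1.0274
A_new/A_old = e^-1.0274 ≈ 0.3579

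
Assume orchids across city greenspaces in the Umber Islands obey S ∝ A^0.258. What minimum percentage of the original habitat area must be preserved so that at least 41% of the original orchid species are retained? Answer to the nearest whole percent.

Need (A_new/A_old)^0.258 = 0.41, so A_new/A_old = 0.41^(1/0.258) = 0.41^3.876
ln(A_new/A_old) = ln 0.41 / 0.258 = -0.8916 / 0.258 = -3.4558
A_new/A_old = e^-3.4558 ≈ 0.03156

3%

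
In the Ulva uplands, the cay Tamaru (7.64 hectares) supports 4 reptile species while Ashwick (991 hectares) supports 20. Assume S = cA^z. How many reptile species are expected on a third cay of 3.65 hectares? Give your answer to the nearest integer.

z = ln(20/4) / ln(991/7.64) = 1.6094 / 4.8653 = 0.3308
c = 4 / 7.64^0.3308 = 4 / 1.959 = 2.041
S₃ = 2.041 × 3.65^0.3308 = 2.041 × 1.535 ≈ 3.133

3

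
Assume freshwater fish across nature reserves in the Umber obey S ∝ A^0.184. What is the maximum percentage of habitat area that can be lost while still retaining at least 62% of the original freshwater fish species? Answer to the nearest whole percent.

Need (A_new/A_old)^0.184 = 0.62, so A_new/A_old = 0.62^(1/0.184) = 0.62^5.435
ln(A_new/A_old) = ln 0.62 / 0.184 = -0.4780 / 0.184 = -2.5980
A_new/A_old = e^-2.5980 ≈ 0.07442
Fraction that can be lost = 1 − 0.07442 = 0.9256

93%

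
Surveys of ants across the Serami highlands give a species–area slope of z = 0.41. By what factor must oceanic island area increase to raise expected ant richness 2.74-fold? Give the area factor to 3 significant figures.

(A₂/A₁)^0.41 = 2.74, so A₂/A₁ = 2.74^(1/0.41) = 2.74^2.439
ln(A₂/A₁) = ln 2.74 / 0.41 = 1.0080 / 0.41 = 2.4584
A₂/A₁ = e^2.4584 ≈ 11.69

11.7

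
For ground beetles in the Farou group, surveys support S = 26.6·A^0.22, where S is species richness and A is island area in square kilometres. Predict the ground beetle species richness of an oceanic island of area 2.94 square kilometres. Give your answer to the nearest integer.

34

S = 26.6 × 2.94^0.22
ln S = ln 26.6 + 0.22 × ln 2.94 = 3.2809 + 0.22 × 1.0784 = 3.5182
S = e^3.5182 ≈ 33.72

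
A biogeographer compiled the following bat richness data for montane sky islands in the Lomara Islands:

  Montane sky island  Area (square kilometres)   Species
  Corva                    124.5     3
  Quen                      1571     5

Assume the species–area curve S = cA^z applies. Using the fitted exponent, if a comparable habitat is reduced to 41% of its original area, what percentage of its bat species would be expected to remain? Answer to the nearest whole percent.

84%

z = ln(5/3) / ln(1571/124.5) = 0.5108 / 2.5352 = 0.2015
S_new/S_old = (A_new/A_old)^z = 0.41^0.2015 = exp(0.2015 × -0.8916) = 0.8356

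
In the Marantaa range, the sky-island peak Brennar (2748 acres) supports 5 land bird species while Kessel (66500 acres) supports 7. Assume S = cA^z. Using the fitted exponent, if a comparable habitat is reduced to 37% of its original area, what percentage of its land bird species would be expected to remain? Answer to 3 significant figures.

z = ln(7/5) / ln(66500/2748) = 0.3365 / 3.1863 = 0.1056
S_new/S_old = (A_new/A_old)^z = 0.37^0.1056 = exp(0.1056 × -0.9943) = 0.9003

90.0%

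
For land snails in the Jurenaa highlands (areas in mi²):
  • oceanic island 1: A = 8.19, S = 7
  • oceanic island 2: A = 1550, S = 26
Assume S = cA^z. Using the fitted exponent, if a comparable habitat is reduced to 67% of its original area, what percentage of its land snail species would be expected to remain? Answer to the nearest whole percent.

90%

z = ln(26/7) / ln(1550/8.19) = 1.3122 / 5.2431 = 0.2503
S_new/S_old = (A_new/A_old)^z = 0.67^0.2503 = exp(0.2503 × -0.4005) = 0.9046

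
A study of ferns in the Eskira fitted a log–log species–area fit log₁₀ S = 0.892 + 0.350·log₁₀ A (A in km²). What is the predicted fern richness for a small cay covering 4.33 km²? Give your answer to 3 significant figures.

S = 7.798 × 4.33^0.35 = 7.798 × 1.67 ≈ 13.02

13.0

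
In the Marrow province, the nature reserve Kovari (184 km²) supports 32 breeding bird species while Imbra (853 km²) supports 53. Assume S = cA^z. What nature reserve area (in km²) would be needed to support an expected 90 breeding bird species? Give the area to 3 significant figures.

4270 km²

z = ln(53/32) / ln(853/184) = 0.5046 / 1.5338 = 0.3290
c = 32 / 184^0.3290 = 32 / 5.559 = 5.756
A = (90/5.756)^(1/0.3290) ⇒ ln A = ln(15.64)/0.3290 = 8.3585
A = e^8.3585 ≈ 4266 km²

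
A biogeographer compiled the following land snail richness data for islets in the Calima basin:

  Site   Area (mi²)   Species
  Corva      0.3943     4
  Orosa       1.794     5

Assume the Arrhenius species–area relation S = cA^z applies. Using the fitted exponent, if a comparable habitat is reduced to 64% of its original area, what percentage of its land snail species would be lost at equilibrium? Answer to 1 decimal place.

z = ln(5/4) / ln(1.794/0.3943) = 0.2231 / 1.5151 = 0.1473
S_new/S_old = (A_new/A_old)^z = 0.64^0.1473 = exp(0.1473 × -0.4463) = 0.9364
Fraction lost = 1 − 0.9364 = 0.06362

6.4%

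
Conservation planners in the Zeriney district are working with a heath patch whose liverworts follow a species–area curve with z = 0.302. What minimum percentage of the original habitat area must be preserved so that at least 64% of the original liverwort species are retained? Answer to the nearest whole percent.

23%

Need (A_new/A_old)^0.302 = 0.64, so A_new/A_old = 0.64^(1/0.302) = 0.64^3.311
ln(A_new/A_old) = ln 0.64 / 0.302 = -0.4463 / 0.302 = -1.4778
A_new/A_old = e^-1.4778 ≈ 0.2281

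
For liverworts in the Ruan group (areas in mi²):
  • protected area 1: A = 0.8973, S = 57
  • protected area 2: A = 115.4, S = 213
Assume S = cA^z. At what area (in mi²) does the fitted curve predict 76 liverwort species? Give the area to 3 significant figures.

z = ln(213/57) / ln(115.4/0.8973) = 1.3182 / 4.8568 = 0.2714
c = 57 / 0.8973^0.2714 = 57 / 0.971 = 58.7
A = (76/58.7)^(1/0.2714) ⇒ ln A = ln(1.295)/0.2714 = 0.9515
A = e^0.9515 ≈ 2.59 mi²

2.59 mi²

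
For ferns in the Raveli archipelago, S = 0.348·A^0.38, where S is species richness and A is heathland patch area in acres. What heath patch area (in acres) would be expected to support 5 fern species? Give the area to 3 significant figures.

1110 acres

5 = 0.348 × A^0.38  ⇒  A^0.38 = 5/0.348 = 14.37
ln A = ln(14.37) / 0.38 = 2.6650 / 0.38 = 7.0131
A = e^7.0131 ≈ 1111 acres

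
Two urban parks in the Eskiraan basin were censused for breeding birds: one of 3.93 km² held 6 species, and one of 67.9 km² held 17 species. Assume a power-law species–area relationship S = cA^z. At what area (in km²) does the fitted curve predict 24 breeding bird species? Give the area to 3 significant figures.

174 km²

z = ln(17/6) / ln(67.9/3.93) = 1.0415 / 2.8494 = 0.3655
c = 6 / 3.93^0.3655 = 6 / 1.649 = 3.638
A = (24/3.638)^(1/0.3655) ⇒ ln A = ln(6.596)/0.3655 = 5.1615
A = e^5.1615 ≈ 174.4 km²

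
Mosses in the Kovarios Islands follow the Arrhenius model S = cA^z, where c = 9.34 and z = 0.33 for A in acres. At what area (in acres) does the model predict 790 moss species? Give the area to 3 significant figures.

790 = 9.34 × A^0.33  ⇒  A^0.33 = 790/9.34 = 84.58
ln A = ln(84.58) / 0.33 = 4.4377 / 0.33 = 13.4477
A = e^13.4477 ≈ 692218 acres

692000 acres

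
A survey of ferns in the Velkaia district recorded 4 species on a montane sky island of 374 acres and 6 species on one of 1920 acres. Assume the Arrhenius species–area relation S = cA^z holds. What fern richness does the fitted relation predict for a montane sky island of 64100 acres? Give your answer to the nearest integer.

z = ln(6/4) / ln(1920/374) = 0.4055 / 1.6358 = 0.2479
c = 4 / 374^0.2479 = 4 / 4.342 = 0.9212
S₃ = 0.9212 × 64100^0.2479 = 0.9212 × 15.54 ≈ 14.31

14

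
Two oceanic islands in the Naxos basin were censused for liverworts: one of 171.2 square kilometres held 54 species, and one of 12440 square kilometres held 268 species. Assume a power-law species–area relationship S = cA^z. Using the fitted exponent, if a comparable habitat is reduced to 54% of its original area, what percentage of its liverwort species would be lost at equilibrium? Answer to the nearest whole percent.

z = ln(268/54) / ln(12440/171.2) = 1.6020 / 4.2858 = 0.3738
S_new/S_old = (A_new/A_old)^z = 0.54^0.3738 = exp(0.3738 × -0.6162) = 0.7943
Fraction lost = 1 − 0.7943 = 0.2057

21%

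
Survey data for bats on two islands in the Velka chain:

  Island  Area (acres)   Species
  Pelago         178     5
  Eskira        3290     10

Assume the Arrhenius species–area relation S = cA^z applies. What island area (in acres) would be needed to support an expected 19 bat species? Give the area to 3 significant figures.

49000 acres

z = ln(10/5) / ln(3290/178) = 0.6931 / 2.9169 = 0.2376
c = 5 / 178^0.2376 = 5 / 3.426 = 1.459
A = (19/1.459)^(1/0.2376) ⇒ ln A = ln(13.02)/0.2376 = 10.7997
A = e^10.7997 ≈ 49004 acres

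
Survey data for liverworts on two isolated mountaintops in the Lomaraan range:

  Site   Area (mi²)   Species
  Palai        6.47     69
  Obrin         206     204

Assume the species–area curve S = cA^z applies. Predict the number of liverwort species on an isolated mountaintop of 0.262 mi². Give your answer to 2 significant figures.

25

z = ln(204/69) / ln(206/6.47) = 1.0840 / 3.4607 = 0.3132
c = 69 / 6.47^0.3132 = 69 / 1.795 = 38.45
S₃ = 38.45 × 0.262^0.3132 = 38.45 × 0.6573 ≈ 25.27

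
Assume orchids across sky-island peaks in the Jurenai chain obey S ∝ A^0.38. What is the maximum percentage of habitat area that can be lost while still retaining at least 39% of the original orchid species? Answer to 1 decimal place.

91.6%

Need (A_new/A_old)^0.38 = 0.39, so A_new/A_old = 0.39^(1/0.38) = 0.39^2.632
ln(A_new/A_old) = ln 0.39 / 0.38 = -0.9416 / 0.38 = -2.4779
A_new/A_old = e^-2.4779 ≈ 0.08392
Fraction that can be lost = 1 − 0.08392 = 0.9161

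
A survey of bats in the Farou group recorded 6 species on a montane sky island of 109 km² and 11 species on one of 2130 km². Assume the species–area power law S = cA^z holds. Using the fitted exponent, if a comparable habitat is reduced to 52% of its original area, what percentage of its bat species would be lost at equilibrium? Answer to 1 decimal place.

12.5%

z = ln(11/6) / ln(2130/109) = 0.6061 / 2.9725 = 0.2039
S_new/S_old = (A_new/A_old)^z = 0.52^0.2039 = exp(0.2039 × -0.6539) = 0.8752
Fraction lost = 1 − 0.8752 = 0.1248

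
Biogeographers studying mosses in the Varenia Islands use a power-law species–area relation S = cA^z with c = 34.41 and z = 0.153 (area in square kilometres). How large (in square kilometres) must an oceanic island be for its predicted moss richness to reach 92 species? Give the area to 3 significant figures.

619 square kilometres

92 = 34.41 × A^0.153  ⇒  A^0.153 = 92/34.41 = 2.674
ln A = ln(2.674) / 0.153 = 0.9834 / 0.153 = 6.4277
A = e^6.4277 ≈ 618.8 square kilometres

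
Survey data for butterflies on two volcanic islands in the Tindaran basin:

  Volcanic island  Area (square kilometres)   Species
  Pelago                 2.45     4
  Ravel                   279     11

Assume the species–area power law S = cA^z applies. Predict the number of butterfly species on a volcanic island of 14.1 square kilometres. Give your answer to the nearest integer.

z = ln(11/4) / ln(279/2.45) = 1.0116 / 4.7351 = 0.2136
c = 4 / 2.45^0.2136 = 4 / 1.211 = 3.303
S₃ = 3.303 × 14.1^0.2136 = 3.303 × 1.76 ≈ 5.813

6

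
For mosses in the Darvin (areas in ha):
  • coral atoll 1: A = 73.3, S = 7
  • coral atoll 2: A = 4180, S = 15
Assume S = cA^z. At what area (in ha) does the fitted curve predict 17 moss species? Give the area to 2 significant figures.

z = ln(15/7) / ln(4180/73.3) = 0.7621 / 4.0435 = 0.1885
c = 7 / 73.3^0.1885 = 7 / 2.247 = 3.116
A = (17/3.116)^(1/0.1885) ⇒ ln A = ln(5.456)/0.1885 = 9.0021
A = e^9.0021 ≈ 8120 ha

8100 ha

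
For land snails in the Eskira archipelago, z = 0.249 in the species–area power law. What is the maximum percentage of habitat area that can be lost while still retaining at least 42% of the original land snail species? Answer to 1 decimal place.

96.9%

Need (A_new/A_old)^0.249 = 0.42, so A_new/A_old = 0.42^(1/0.249) = 0.42^4.016
ln(A_new/A_old) = ln 0.42 / 0.249 = -0.8675 / 0.249 = -3.4839
A_new/A_old = e^-3.4839 ≈ 0.03069
Fraction that can be lost = 1 − 0.03069 = 0.9693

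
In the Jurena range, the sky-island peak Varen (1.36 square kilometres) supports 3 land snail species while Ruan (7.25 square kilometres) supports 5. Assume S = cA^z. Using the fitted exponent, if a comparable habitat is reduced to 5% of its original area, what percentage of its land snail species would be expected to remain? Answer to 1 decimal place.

z = ln(5/3) / ln(7.25/1.36) = 0.5108 / 1.6735 = 0.3052
S_new/S_old = (A_new/A_old)^z = 0.05^0.3052 = exp(0.3052 × -2.9957) = 0.4007

40.1%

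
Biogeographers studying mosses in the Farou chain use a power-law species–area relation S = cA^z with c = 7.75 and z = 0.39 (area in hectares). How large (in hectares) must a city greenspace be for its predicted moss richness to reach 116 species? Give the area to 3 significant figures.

116 = 7.75 × A^0.39  ⇒  A^0.39 = 116/7.75 = 14.97
ln A = ln(14.97) / 0.39 = 2.7059 / 0.39 = 6.9382
A = e^6.9382 ≈ 1031 hectares

1030 hectares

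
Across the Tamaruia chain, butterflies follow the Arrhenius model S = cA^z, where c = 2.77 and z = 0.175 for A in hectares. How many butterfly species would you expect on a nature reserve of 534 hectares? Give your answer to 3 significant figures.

S = 2.77 × 534^0.175 = 2.77 × 3.001 ≈ 8.314

8.31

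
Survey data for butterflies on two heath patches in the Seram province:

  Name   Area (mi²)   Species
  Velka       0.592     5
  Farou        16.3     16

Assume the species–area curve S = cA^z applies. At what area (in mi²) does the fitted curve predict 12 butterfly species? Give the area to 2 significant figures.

z = ln(16/5) / ln(16.3/0.592) = 1.1632 / 3.3154 = 0.3508
c = 5 / 0.592^0.3508 = 5 / 0.832 = 6.01
A = (12/6.01)^(1/0.3508) ⇒ ln A = ln(1.997)/0.3508 = 1.9712
A = e^1.9712 ≈ 7.179 mi²

7.2 mi²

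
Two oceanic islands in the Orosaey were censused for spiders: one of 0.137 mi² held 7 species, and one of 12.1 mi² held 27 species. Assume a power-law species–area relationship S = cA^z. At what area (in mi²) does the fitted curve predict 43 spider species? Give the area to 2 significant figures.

z = ln(27/7) / ln(12.1/0.137) = 1.3499 / 4.4810 = 0.3013
c = 7 / 0.137^0.3013 = 7 / 0.5495 = 12.74
A = (43/12.74)^(1/0.3013) ⇒ ln A = ln(3.375)/0.3013 = 4.0379
A = e^4.0379 ≈ 56.71 mi²

57 mi²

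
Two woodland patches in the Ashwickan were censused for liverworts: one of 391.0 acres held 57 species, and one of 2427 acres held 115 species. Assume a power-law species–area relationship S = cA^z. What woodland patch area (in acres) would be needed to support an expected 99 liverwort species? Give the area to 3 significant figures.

z = ln(115/57) / ln(2427/391) = 0.7019 / 1.8257 = 0.3844
c = 57 / 391^0.3844 = 57 / 9.921 = 5.746
A = (99/5.746)^(1/0.3844) ⇒ ln A = ln(17.23)/0.3844 = 7.4047
A = e^7.4047 ≈ 1644 acres

1640 acres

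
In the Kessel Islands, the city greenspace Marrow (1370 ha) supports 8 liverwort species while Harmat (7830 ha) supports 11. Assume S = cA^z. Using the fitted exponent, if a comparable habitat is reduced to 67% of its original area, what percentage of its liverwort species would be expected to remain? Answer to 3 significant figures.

92.9%

z = ln(11/8) / ln(7830/1370) = 0.3185 / 1.7432 = 0.1827
S_new/S_old = (A_new/A_old)^z = 0.67^0.1827 = exp(0.1827 × -0.4005) = 0.9294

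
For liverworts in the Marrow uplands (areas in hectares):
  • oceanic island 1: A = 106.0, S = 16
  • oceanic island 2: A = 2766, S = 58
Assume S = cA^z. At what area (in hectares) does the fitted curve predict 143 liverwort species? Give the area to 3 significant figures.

27200 hectares

z = ln(58/16) / ln(2766/106) = 1.2879 / 3.2617 = 0.3948
c = 16 / 106^0.3948 = 16 / 6.305 = 2.538
A = (143/2.538)^(1/0.3948) ⇒ ln A = ln(56.35)/0.3948 = 10.2106
A = e^10.2106 ≈ 27191 hectares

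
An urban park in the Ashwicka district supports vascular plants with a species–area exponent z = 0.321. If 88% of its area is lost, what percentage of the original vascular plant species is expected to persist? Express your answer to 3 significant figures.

50.6%

S_new/S_old = (A_new/A_old)^z = 0.12^0.321
= exp(0.321 × ln 0.12) = exp(0.321 × -2.1203) = exp(-0.6806) ≈ 0.5063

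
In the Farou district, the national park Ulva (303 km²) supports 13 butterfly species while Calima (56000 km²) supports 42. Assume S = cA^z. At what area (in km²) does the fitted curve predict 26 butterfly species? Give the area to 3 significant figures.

z = ln(42/13) / ln(56000/303) = 1.1727 / 5.2194 = 0.2247
c = 13 / 303^0.2247 = 13 / 3.61 = 3.601
A = (26/3.601)^(1/0.2247) ⇒ ln A = ln(7.221)/0.2247 = 8.7987
A = e^8.7987 ≈ 6626 km²

6630 km²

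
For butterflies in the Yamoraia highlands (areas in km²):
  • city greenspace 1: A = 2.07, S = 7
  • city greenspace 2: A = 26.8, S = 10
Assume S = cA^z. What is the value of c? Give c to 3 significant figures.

z = ln(S₂/S₁) / ln(A₂/A₁) = ln(10/7) / ln(26.8/2.07) = 0.3567 / 2.5609 = 0.1393
c = S₁ / A₁^z = 7 / 2.07^0.1393 = 7 / 1.107 = 6.325

6.33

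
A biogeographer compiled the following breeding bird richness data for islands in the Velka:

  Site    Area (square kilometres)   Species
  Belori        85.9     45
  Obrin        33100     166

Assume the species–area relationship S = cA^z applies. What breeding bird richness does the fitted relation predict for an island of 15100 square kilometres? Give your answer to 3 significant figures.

z = ln(166/45) / ln(33100/85.9) = 1.3053 / 5.9541 = 0.2192
c = 45 / 85.9^0.2192 = 45 / 2.655 = 16.95
S₃ = 16.95 × 15100^0.2192 = 16.95 × 8.244 ≈ 139.8

140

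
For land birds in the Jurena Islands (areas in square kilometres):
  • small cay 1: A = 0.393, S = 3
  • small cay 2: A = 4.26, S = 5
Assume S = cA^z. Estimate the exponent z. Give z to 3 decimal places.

Taking logs: ln S = ln c + z ln A, so z = (ln S₂ − ln S₁)/(ln A₂ − ln A₁).
z = ln(5/3) / ln(4.26/0.393) = ln(1.667) / ln(10.84) = 0.5108 / 2.3832 = 0.2143

0.214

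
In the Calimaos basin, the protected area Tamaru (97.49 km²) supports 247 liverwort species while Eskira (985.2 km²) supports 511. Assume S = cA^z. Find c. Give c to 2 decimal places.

58.56

z = ln(S₂/S₁) / ln(A₂/A₁) = ln(511/247) / ln(985.2/97.49) = 0.7270 / 2.3131 = 0.3143
c = S₁ / A₁^z = 247 / 97.49^0.3143 = 247 / 4.218 = 58.56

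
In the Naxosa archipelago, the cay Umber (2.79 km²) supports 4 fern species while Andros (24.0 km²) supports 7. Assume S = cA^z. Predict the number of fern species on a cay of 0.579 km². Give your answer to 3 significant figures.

z = ln(7/4) / ln(24/2.79) = 0.5596 / 2.1520 = 0.2600
c = 4 / 2.79^0.2600 = 4 / 1.306 = 3.063
S₃ = 3.063 × 0.579^0.2600 = 3.063 × 0.8675 ≈ 2.657

2.66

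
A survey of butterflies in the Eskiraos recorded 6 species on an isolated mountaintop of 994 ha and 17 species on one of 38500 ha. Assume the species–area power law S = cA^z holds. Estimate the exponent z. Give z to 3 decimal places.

Taking logs: ln S = ln c + z ln A, so z = (ln S₂ − ln S₁)/(ln A₂ − ln A₁).
z = ln(17/6) / ln(38500/994) = ln(2.833) / ln(38.73) = 1.0415 / 3.6567 = 0.2848

0.285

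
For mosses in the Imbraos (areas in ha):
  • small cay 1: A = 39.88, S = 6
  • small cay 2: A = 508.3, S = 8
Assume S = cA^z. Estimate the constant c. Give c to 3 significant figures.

3.96

z = ln(S₂/S₁) / ln(A₂/A₁) = ln(8/6) / ln(508.3/39.88) = 0.2877 / 2.5452 = 0.1130
c = S₁ / A₁^z = 6 / 39.88^0.1130 = 6 / 1.517 = 3.956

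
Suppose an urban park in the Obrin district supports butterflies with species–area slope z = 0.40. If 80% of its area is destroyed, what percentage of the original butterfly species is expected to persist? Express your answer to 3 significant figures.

S_new/S_old = (A_new/A_old)^z = 0.2^0.4
= exp(0.4 × ln 0.2) = exp(0.4 × -1.6094) = exp(-0.6438) ≈ 0.5253

52.5%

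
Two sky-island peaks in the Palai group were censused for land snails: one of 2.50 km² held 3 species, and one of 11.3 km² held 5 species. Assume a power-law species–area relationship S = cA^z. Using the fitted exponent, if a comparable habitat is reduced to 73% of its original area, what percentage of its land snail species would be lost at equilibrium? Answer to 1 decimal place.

10.1%

z = ln(5/3) / ln(11.3/2.5) = 0.5108 / 1.5085 = 0.3386
S_new/S_old = (A_new/A_old)^z = 0.73^0.3386 = exp(0.3386 × -0.3147) = 0.8989
Fraction lost = 1 − 0.8989 = 0.1011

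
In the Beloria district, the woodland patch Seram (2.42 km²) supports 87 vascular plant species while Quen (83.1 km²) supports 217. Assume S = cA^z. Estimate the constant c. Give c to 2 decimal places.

z = ln(S₂/S₁) / ln(A₂/A₁) = ln(217/87) / ln(83.1/2.42) = 0.9140 / 3.5363 = 0.2585
c = S₁ / A₁^z = 87 / 2.42^0.2585 = 87 / 1.257 = 69.23

69.23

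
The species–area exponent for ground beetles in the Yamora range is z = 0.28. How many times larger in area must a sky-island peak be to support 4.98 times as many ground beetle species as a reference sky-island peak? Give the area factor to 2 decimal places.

309.10

(A₂/A₁)^0.28 = 4.98, so A₂/A₁ = 4.98^(1/0.28) = 4.98^3.571
ln(A₂/A₁) = ln 4.98 / 0.28 = 1.6054 / 0.28 = 5.7337
A₂/A₁ = e^5.7337 ≈ 309.1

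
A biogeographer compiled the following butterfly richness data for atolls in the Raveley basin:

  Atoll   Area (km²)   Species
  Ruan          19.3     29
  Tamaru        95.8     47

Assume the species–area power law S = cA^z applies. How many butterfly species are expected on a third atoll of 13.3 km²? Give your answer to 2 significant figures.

26

z = ln(47/29) / ln(95.8/19.3) = 0.4829 / 1.6022 = 0.3014
c = 29 / 19.3^0.3014 = 29 / 2.44 = 11.88
S₃ = 11.88 × 13.3^0.3014 = 11.88 × 2.181 ≈ 25.92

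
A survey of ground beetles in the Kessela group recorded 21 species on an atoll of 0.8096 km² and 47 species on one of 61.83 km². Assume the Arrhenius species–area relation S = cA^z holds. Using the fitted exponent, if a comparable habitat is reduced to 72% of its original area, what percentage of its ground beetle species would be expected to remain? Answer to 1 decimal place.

z = ln(47/21) / ln(61.83/0.8096) = 0.8056 / 4.3356 = 0.1858
S_new/S_old = (A_new/A_old)^z = 0.72^0.1858 = exp(0.1858 × -0.3285) = 0.9408

94.1%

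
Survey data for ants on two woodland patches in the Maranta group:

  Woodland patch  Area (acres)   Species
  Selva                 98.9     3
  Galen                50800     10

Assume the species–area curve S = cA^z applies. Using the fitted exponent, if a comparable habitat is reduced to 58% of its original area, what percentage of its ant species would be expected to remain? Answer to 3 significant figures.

z = ln(10/3) / ln(50800/98.9) = 1.2040 / 6.2415 = 0.1929
S_new/S_old = (A_new/A_old)^z = 0.58^0.1929 = exp(0.1929 × -0.5447) = 0.9003

90.0%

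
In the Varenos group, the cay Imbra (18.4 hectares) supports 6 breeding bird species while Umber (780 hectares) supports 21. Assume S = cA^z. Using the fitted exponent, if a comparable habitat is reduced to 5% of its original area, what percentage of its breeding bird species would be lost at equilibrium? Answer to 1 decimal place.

63.3%

z = ln(21/6) / ln(780/18.4) = 1.2528 / 3.7469 = 0.3343
S_new/S_old = (A_new/A_old)^z = 0.05^0.3343 = exp(0.3343 × -2.9957) = 0.3673
Fraction lost = 1 − 0.3673 = 0.6327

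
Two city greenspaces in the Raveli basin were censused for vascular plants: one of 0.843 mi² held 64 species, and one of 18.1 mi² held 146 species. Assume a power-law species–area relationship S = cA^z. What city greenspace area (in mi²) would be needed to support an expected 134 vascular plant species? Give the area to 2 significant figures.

13 mi²

z = ln(146/64) / ln(18.1/0.843) = 0.8247 / 3.0667 = 0.2689
c = 64 / 0.843^0.2689 = 64 / 0.9551 = 67.01
A = (134/67.01)^(1/0.2689) ⇒ ln A = ln(2)/0.2689 = 2.5770
A = e^2.5770 ≈ 13.16 mi²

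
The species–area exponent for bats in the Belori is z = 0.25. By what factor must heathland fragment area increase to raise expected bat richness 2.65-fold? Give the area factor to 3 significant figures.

49.3

(A₂/A₁)^0.25 = 2.65, so A₂/A₁ = 2.65^(1/0.25) = 2.65^4
ln(A₂/A₁) = ln 2.65 / 0.25 = 0.9746 / 0.25 = 3.8982
A₂/A₁ = e^3.8982 ≈ 49.32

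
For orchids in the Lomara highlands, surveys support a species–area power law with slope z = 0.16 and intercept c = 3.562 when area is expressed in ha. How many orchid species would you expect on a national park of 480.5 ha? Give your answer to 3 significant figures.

9.57

S = 3.562 × 480.5^0.16
ln S = ln 3.562 + 0.16 × ln 480.5 = 1.2703 + 0.16 × 6.1748 = 2.2583
S = e^2.2583 ≈ 9.567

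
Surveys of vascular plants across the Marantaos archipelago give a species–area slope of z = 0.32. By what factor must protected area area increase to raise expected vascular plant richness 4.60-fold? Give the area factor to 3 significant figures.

118

(A₂/A₁)^0.32 = 4.6, so A₂/A₁ = 4.6^(1/0.32) = 4.6^3.125
ln(A₂/A₁) = ln 4.6 / 0.32 = 1.5261 / 0.32 = 4.7689
A₂/A₁ = e^4.7689 ≈ 117.8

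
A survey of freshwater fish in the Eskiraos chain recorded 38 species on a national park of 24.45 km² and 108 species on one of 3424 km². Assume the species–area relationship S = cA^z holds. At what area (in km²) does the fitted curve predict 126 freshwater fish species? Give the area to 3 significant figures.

7100 km²

z = ln(108/38) / ln(3424/24.45) = 1.0445 / 4.9419 = 0.2114
c = 38 / 24.45^0.2114 = 38 / 1.965 = 19.34
A = (126/19.34)^(1/0.2114) ⇒ ln A = ln(6.517)/0.2114 = 8.8679
A = e^8.8679 ≈ 7100 km²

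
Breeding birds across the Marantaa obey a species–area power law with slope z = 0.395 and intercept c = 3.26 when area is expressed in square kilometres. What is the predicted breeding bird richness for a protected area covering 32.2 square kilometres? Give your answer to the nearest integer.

13

S = 3.26 × 32.2^0.395
ln S = ln 3.26 + 0.395 × ln 32.2 = 1.1817 + 0.395 × 3.4720 = 2.5532
S = e^2.5532 ≈ 12.85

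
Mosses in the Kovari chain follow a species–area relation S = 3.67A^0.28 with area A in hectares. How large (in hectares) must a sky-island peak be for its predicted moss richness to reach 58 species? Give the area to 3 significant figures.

19100 hectares

58 = 3.67 × A^0.28  ⇒  A^0.28 = 58/3.67 = 15.8
ln A = ln(15.8) / 0.28 = 2.7603 / 0.28 = 9.8580
A = e^9.8580 ≈ 19111 hectares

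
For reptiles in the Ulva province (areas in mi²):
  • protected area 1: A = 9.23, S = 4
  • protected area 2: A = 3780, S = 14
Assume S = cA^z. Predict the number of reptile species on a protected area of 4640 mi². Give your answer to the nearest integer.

15

z = ln(14/4) / ln(3780/9.23) = 1.2528 / 6.0150 = 0.2083
c = 4 / 9.23^0.2083 = 4 / 1.589 = 2.518
S₃ = 2.518 × 4640^0.2083 = 2.518 × 5.803 ≈ 14.61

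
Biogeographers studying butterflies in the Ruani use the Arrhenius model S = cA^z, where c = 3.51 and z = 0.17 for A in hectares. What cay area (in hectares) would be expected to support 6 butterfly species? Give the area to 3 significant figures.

6 = 3.51 × A^0.17  ⇒  A^0.17 = 6/3.51 = 1.709
ln A = ln(1.709) / 0.17 = 0.5361 / 0.17 = 3.1538
A = e^3.1538 ≈ 23.42 hectares

23.4 hectares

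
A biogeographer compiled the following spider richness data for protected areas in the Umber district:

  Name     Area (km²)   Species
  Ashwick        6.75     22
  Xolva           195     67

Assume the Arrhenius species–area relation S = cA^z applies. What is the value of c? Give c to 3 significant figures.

11.7

z = ln(S₂/S₁) / ln(A₂/A₁) = ln(67/22) / ln(195/6.75) = 1.1137 / 3.3635 = 0.3311
c = S₁ / A₁^z = 22 / 6.75^0.3311 = 22 / 1.882 = 11.69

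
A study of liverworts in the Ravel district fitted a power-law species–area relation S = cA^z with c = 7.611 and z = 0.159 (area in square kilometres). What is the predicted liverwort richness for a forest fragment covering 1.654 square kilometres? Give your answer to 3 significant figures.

S = 7.611 × 1.654^0.159
ln S = ln 7.611 + 0.159 × ln 1.654 = 2.0296 + 0.159 × 0.5032 = 2.1096
S = e^2.1096 ≈ 8.245

8.24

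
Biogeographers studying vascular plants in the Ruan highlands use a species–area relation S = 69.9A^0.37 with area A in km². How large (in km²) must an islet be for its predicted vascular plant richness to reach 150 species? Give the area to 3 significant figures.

150 = 69.9 × A^0.37  ⇒  A^0.37 = 150/69.9 = 2.146
ln A = ln(2.146) / 0.37 = 0.7636 / 0.37 = 2.0637
A = e^2.0637 ≈ 7.875 km²

7.88 km²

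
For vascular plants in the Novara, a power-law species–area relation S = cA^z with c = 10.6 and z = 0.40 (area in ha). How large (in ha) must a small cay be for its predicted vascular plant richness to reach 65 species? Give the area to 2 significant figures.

65 = 10.6 × A^0.4  ⇒  A^0.4 = 65/10.6 = 6.132
ln A = ln(6.132) / 0.4 = 1.8135 / 0.4 = 4.5338
A = e^4.5338 ≈ 93.11 ha

93 ha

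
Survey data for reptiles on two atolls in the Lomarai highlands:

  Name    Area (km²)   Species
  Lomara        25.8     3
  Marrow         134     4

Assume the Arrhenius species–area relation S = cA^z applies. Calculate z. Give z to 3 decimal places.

0.175

Taking logs: ln S = ln c + z ln A, so z = (ln S₂ − ln S₁)/(ln A₂ − ln A₁).
z = ln(4/3) / ln(134/25.8) = ln(1.333) / ln(5.194) = 0.2877 / 1.6475 = 0.1746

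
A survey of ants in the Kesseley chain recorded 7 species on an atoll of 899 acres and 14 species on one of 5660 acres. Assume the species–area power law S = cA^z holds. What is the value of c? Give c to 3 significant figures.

0.540

z = ln(S₂/S₁) / ln(A₂/A₁) = ln(14/7) / ln(5660/899) = 0.6931 / 1.8399 = 0.3767
c = S₁ / A₁^z = 7 / 899^0.3767 = 7 / 12.97 = 0.5399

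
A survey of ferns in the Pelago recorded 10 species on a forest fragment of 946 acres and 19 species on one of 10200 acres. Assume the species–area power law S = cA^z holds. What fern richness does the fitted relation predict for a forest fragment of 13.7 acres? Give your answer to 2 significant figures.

3.2

z = ln(19/10) / ln(10200/946) = 0.6419 / 2.3779 = 0.2699
c = 10 / 946^0.2699 = 10 / 6.357 = 1.573
S₃ = 1.573 × 13.7^0.2699 = 1.573 × 2.027 ≈ 3.188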